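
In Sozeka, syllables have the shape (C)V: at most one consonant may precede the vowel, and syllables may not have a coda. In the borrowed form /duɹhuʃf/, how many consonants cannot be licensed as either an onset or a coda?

Syllabifying with onset maximization leaves /ɹ/, /ʃ/, /f/ stranded (no codas are permitted; onsets are limited to one consonant).

3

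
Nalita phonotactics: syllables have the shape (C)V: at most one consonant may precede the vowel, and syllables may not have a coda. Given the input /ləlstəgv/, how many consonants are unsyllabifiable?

4

The consonants /l/, /s/, /g/, /v/ cannot be parsed into a legal (C)V syllable (no codas are permitted; onsets are limited to one consonant).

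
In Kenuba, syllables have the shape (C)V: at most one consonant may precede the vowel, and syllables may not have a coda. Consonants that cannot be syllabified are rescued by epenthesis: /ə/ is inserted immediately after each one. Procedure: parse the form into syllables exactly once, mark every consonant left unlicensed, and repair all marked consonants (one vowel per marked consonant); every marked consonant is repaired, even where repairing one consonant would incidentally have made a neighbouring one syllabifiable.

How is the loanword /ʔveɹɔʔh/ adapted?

ʔəveɹɔʔəhə

The consonants /ʔ/, /ʔ/, /h/ cannot be parsed into a legal (C)V syllable (no codas are permitted; onsets are limited to one consonant).
Each unlicensed consonant becomes the onset of a new syllable: /ʔ/ → /ʔə/, /ʔ/ → /ʔə/, /h/ → /hə/.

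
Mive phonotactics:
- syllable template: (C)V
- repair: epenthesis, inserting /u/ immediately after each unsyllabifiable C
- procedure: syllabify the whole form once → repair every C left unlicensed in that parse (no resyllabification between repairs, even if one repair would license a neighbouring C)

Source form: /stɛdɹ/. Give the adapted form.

sutɛduɹu

Under (C)V, the unsyllabifiable consonants are /s/, /d/, /ɹ/ (no codas are permitted; onsets are limited to one consonant).
Epenthesis after each stranded consonant: /s/ → /su/, /d/ → /du/, /ɹ/ → /ɹu/.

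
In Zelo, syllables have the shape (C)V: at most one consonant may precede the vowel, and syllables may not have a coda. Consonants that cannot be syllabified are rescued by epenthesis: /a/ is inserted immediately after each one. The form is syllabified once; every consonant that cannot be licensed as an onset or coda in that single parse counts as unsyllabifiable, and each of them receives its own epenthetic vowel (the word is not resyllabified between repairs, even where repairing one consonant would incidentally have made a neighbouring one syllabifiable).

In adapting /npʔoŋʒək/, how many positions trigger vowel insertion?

4

The unsyllabifiable consonants are /n/, /p/, /ŋ/, /k/; each receives one epenthetic vowel.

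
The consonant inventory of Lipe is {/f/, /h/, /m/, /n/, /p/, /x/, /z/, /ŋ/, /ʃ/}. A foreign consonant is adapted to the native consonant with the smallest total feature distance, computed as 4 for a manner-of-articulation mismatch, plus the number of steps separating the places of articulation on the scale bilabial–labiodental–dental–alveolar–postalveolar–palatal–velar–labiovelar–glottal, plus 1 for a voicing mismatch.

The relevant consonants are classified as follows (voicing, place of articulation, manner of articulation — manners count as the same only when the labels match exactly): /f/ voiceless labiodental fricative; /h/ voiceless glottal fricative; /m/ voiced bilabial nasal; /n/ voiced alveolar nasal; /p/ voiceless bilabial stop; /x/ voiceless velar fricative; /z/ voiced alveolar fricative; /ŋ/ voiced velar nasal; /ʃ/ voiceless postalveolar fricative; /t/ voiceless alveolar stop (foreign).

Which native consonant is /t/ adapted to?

p

/p/ is closest: same manner (stop), place distance 3 (alveolar→bilabial), same voicing; total 3. Next closest is /n/ at distance 5.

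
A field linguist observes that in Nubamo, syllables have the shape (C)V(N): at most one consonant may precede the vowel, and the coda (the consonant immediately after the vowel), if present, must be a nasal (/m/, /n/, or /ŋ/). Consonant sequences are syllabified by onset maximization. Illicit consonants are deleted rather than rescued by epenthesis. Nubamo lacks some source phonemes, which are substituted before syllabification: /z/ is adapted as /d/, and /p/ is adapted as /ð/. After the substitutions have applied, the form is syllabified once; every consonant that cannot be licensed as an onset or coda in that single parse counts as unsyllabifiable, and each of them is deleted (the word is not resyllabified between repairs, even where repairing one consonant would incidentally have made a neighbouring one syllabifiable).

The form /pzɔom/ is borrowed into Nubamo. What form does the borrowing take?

dɔom

Substitution: /p/ → /ð/, /z/ → /d/, giving /ðdɔom/.
Under (C)V(N), the unsyllabifiable consonants are /ð/ (only a nasal (/m/, /n/, or /ŋ/) is licensed in coda position; onsets are limited to one consonant).
Each unlicensed consonant is deleted: /ð/.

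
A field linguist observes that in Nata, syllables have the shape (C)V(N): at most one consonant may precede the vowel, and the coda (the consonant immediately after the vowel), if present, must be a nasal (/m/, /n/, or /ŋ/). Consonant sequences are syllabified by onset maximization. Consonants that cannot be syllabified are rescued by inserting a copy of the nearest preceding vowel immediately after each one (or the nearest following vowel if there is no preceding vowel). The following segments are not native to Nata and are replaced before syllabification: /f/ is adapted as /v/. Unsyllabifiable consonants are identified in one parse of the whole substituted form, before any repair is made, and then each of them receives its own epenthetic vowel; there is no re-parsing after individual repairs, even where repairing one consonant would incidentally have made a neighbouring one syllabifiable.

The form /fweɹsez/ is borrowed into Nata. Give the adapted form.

Substitution: /f/ → /v/, giving /vweɹsez/.
The consonants /v/, /ɹ/, /z/ cannot be parsed into a legal (C)V(N) syllable (only a nasal (/m/, /n/, or /ŋ/) is licensed in coda position; onsets are limited to one consonant).
Epenthesis after each stranded consonant: /v/ → /ve/, /ɹ/ → /ɹe/, /z/ → /ze/.

veweɹeseze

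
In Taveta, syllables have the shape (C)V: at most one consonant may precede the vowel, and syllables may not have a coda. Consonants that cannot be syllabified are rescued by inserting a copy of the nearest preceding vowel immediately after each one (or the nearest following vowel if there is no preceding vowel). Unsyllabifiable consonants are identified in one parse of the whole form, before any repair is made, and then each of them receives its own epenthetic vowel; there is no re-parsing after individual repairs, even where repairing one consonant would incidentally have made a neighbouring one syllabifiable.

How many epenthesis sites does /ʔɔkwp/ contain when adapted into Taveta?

The unsyllabifiable consonants are /k/, /w/, /p/; each receives one epenthetic vowel.

3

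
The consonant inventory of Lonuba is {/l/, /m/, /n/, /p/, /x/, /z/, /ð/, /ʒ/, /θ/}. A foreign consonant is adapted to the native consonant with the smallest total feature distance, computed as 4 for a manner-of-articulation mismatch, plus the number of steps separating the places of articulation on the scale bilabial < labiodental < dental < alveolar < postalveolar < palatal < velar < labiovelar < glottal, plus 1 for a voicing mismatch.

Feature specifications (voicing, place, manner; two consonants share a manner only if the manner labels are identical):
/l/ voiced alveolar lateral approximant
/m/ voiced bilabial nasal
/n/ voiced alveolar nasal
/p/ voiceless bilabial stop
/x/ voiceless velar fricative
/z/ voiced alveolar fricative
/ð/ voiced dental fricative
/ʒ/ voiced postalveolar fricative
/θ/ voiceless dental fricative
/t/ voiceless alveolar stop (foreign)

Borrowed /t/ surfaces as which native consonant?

p

/p/ is closest: same manner (stop), place distance 3 (alveolar→bilabial), same voicing; total 3. Next closest is /l/ at distance 5.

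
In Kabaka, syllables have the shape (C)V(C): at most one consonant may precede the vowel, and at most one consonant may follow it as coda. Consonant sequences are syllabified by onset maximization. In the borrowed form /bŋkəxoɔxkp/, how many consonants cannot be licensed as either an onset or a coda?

4

Under (C)V(C), the unsyllabifiable consonants are /b/, /ŋ/, /k/, /p/ (at most one coda consonant is licensed; onsets are limited to one consonant).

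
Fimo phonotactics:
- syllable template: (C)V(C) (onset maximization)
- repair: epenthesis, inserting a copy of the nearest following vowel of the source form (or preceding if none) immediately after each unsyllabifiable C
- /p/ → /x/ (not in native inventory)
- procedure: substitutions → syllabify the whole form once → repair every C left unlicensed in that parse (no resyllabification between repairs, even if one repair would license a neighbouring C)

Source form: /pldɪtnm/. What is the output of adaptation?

xɪlɪdɪtnɪmɪ

Substitution: /p/ → /x/, giving /xldɪtnm/.
Syllabifying with onset maximization leaves /x/, /l/, /n/, /m/ stranded (at most one coda consonant is licensed; onsets are limited to one consonant).
Epenthesis after each stranded consonant: /x/ → /xɪ/, /l/ → /lɪ/, /n/ → /nɪ/, /m/ → /mɪ/.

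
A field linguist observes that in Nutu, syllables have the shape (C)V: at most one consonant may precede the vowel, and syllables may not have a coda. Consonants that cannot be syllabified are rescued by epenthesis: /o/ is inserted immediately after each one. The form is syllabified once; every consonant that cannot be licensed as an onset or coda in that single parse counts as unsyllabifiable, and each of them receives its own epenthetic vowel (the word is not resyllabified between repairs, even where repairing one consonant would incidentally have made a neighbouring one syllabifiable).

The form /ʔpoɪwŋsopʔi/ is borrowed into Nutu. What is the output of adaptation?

ʔopoɪwoŋosopoʔi

Under (C)V, the unsyllabifiable consonants are /ʔ/, /w/, /ŋ/, /p/ (no codas are permitted; onsets are limited to one consonant).
Each unlicensed consonant becomes the onset of a new syllable: /ʔ/ → /ʔo/, /w/ → /wo/, /ŋ/ → /ŋo/, /p/ → /po/.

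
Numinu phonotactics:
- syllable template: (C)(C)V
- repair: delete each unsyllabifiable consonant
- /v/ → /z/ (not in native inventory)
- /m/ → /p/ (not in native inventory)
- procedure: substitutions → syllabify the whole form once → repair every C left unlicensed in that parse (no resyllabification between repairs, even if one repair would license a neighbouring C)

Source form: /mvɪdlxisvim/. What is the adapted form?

pzɪlxiszi

Substitution: /m/ → /p/, /v/ → /z/, giving /pzɪdlxiszip/.
Syllabifying with onset maximization leaves /d/, /p/ stranded (no codas are permitted; onsets may contain at most 2 consonants).
Deleting the stranded consonants removes /d/, /p/.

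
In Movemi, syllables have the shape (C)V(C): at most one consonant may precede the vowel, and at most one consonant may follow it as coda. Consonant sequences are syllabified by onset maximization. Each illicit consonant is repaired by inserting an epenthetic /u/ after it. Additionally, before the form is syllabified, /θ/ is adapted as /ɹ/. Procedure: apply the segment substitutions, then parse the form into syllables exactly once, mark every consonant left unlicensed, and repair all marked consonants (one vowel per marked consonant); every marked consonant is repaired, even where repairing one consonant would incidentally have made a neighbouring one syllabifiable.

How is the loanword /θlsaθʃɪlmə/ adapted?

ɹulusaɹʃɪlmə

Substitution: /θ/ → /ɹ/, giving /ɹlsaɹʃɪlmə/.
The consonants /ɹ/, /l/ cannot be parsed into a legal (C)V(C) syllable (at most one coda consonant is licensed; onsets are limited to one consonant).
Inserting the epenthetic vowel yields /ɹ/ → /ɹu/, /l/ → /lu/.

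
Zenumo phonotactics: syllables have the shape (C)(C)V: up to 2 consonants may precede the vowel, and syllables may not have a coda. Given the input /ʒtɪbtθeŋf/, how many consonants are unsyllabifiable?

Under (C)(C)V, the unsyllabifiable consonants are /b/, /ŋ/, /f/ (no codas are permitted; onsets may contain at most 2 consonants).

3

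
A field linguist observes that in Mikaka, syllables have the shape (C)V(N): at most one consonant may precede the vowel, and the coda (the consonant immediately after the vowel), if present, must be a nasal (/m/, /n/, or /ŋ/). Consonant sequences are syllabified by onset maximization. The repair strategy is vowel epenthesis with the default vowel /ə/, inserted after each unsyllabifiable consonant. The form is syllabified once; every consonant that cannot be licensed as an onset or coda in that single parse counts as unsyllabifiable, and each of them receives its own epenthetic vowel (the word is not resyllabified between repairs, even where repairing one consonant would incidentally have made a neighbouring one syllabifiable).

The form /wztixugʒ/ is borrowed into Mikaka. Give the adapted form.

Syllabifying with onset maximization leaves /w/, /z/, /g/, /ʒ/ stranded (only a nasal (/m/, /n/, or /ŋ/) is licensed in coda position; onsets are limited to one consonant).
Epenthesis after each stranded consonant: /w/ → /wə/, /z/ → /zə/, /g/ → /gə/, /ʒ/ → /ʒə/.

wəzətixugəʒə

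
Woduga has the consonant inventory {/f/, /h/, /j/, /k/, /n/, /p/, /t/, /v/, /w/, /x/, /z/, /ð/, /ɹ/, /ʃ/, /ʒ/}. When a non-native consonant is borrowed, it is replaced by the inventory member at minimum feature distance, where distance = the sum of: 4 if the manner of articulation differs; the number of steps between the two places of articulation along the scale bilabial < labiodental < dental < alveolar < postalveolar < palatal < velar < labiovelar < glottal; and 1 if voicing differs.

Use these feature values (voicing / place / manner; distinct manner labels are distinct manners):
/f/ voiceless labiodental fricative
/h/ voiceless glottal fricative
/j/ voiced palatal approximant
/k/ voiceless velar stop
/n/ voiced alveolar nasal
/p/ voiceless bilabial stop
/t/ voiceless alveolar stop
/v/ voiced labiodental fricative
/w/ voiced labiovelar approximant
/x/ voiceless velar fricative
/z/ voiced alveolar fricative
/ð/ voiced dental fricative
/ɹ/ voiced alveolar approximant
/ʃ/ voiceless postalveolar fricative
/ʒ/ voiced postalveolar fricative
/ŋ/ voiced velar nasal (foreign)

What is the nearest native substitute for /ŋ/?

n

/n/ is closest: same manner (nasal), place distance 3 (velar→alveolar), same voicing; total 3. Next closest is /j/ at distance 5.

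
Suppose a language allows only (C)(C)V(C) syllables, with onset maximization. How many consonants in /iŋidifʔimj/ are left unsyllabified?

Syllabifying with onset maximization leaves /j/ stranded (at most one coda consonant is licensed; onsets may contain at most 2 consonants).

1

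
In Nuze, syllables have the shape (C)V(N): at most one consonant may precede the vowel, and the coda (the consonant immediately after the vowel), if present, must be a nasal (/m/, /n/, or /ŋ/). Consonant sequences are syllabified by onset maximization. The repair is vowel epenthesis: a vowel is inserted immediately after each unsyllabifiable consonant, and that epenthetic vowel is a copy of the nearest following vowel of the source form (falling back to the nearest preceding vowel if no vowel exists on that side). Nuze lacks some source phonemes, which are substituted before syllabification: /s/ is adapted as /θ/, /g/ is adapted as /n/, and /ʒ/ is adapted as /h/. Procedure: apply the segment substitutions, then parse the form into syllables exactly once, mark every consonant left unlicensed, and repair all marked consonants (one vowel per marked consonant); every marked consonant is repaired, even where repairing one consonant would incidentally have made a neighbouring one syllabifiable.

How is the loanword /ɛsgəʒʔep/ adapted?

ɛθənəheʔepe

Substitution: /s/ → /θ/, /g/ → /n/, /ʒ/ → /h/, giving /ɛθnəhʔep/.
Under (C)V(N), the unsyllabifiable consonants are /θ/, /h/, /p/ (only a nasal (/m/, /n/, or /ŋ/) is licensed in coda position; onsets are limited to one consonant).
Each unlicensed consonant becomes the onset of a new syllable: /θ/ → /θə/, /h/ → /he/, /p/ → /pe/.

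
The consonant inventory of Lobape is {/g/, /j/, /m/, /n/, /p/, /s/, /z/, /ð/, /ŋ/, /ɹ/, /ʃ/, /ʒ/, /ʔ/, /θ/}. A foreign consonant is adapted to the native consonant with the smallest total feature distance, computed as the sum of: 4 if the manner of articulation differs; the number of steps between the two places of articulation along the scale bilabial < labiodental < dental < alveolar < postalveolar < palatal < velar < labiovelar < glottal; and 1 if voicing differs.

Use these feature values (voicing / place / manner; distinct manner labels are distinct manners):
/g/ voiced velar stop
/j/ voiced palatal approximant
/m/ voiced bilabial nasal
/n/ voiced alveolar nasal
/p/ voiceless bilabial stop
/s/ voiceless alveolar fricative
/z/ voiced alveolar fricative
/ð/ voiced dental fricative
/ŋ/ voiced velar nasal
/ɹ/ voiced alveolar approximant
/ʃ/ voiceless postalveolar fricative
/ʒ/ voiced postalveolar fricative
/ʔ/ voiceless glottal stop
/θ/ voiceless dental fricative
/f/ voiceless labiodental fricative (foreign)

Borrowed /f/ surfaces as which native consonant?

/θ/ is closest: same manner (fricative), place distance 1 (labiodental→dental), same voicing; total 1. Next closest is /s/ at distance 2.

θ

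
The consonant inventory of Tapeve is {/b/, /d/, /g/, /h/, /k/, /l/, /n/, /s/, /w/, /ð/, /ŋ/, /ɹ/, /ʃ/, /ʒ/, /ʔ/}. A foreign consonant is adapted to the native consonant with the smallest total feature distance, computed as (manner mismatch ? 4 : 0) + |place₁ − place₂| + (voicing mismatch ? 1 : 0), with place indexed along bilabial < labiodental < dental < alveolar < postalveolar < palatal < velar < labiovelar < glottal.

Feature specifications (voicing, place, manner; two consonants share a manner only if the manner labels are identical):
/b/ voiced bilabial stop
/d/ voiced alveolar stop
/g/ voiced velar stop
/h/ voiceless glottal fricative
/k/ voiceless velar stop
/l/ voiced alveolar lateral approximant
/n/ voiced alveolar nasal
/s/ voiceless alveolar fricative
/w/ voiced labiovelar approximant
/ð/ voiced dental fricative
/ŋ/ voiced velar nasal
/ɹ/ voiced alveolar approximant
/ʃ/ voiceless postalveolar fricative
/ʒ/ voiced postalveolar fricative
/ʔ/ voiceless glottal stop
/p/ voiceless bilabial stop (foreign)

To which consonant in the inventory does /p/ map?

/b/ is closest: same manner (stop), place distance 0 (bilabial→bilabial), voicing differs (+1); total 1. Next closest is /d/ at distance 4.

b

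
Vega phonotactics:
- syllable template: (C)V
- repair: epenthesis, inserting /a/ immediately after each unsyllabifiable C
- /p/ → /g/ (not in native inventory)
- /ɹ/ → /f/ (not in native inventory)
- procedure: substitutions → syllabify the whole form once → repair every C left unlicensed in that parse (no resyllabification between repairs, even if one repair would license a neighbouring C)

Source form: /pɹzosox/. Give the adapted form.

gafazosoxa

Substitution: /p/ → /g/, /ɹ/ → /f/, giving /gfzosox/.
Syllabifying with onset maximization leaves /g/, /f/, /x/ stranded (no codas are permitted; onsets are limited to one consonant).
Each unlicensed consonant becomes the onset of a new syllable: /g/ → /ga/, /f/ → /fa/, /x/ → /xa/.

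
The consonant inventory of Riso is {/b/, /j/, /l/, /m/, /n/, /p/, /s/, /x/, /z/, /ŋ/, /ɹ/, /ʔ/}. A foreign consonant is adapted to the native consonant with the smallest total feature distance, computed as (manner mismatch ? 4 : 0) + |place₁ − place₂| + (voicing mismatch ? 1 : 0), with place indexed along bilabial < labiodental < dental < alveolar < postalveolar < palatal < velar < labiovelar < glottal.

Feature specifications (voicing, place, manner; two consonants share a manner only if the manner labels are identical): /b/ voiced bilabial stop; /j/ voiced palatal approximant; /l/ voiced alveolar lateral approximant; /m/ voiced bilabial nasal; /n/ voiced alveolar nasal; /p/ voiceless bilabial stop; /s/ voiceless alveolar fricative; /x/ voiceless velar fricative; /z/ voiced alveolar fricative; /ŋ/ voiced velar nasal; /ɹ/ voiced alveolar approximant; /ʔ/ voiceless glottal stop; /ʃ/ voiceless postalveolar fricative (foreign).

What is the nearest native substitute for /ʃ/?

/s/ is closest: same manner (fricative), place distance 1 (postalveolar→alveolar), same voicing; total 1. Next closest is /x/ at distance 2.

s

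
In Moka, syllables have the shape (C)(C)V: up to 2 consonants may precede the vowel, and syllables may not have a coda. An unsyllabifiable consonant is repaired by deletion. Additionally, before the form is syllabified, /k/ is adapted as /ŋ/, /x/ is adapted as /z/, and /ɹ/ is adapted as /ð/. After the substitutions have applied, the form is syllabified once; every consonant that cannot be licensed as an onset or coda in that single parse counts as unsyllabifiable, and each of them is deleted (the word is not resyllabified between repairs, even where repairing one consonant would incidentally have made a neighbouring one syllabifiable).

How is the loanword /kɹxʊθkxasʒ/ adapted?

Substitution: /k/ → /ŋ/, /ɹ/ → /ð/, /x/ → /z/, giving /ŋðzʊθŋzasʒ/.
Syllabifying with onset maximization leaves /ŋ/, /θ/, /s/, /ʒ/ stranded (no codas are permitted; onsets may contain at most 2 consonants).
Deletion applies to /ŋ/, /θ/, /s/, /ʒ/.

ðzʊŋza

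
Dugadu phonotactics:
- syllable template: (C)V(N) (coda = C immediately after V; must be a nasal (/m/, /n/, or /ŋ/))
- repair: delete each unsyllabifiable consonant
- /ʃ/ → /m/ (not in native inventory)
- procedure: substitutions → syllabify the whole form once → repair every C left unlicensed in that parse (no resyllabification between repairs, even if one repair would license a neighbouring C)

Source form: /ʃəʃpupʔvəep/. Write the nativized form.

Substitution: /ʃ/ → /m/, giving /məmpupʔvəep/.
Under (C)V(N), the unsyllabifiable consonants are /p/, /ʔ/, /p/ (only a nasal (/m/, /n/, or /ŋ/) is licensed in coda position; onsets are limited to one consonant).
Deletion applies to /p/, /ʔ/, /p/.

məmpuvəe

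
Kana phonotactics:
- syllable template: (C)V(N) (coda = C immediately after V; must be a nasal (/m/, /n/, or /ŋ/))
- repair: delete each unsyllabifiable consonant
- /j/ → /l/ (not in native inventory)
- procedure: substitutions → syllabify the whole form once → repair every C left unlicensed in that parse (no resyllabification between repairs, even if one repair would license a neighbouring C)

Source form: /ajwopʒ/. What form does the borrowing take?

Substitution: /j/ → /l/, giving /alwopʒ/.
Under (C)V(N), the unsyllabifiable consonants are /l/, /p/, /ʒ/ (only a nasal (/m/, /n/, or /ŋ/) is licensed in coda position; onsets are limited to one consonant).
Deletion applies to /l/, /p/, /ʒ/.

awo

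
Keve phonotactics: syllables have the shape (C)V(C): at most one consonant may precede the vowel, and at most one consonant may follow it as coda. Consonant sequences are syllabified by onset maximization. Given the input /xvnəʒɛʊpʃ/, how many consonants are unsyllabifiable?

The consonants /x/, /v/, /ʃ/ cannot be parsed into a legal (C)V(C) syllable (at most one coda consonant is licensed; onsets are limited to one consonant).

3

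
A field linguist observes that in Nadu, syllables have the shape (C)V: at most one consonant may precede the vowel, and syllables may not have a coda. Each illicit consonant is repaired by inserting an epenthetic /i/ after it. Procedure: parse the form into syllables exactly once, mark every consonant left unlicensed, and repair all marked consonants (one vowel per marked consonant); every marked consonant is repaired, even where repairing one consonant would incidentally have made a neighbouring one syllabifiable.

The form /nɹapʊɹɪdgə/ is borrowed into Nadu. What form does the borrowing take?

Under (C)V, the unsyllabifiable consonants are /n/, /d/ (no codas are permitted; onsets are limited to one consonant).
Inserting the epenthetic vowel yields /n/ → /ni/, /d/ → /di/.

niɹapʊɹɪdigə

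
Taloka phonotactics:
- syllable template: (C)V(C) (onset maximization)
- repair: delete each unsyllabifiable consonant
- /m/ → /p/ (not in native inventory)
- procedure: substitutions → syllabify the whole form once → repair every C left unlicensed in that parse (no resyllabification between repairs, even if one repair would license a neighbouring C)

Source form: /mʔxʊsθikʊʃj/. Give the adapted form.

Substitution: /m/ → /p/, giving /pʔxʊsθikʊʃj/.
Syllabifying with onset maximization leaves /p/, /ʔ/, /j/ stranded (at most one coda consonant is licensed; onsets are limited to one consonant).
Each unlicensed consonant is deleted: /p/, /ʔ/, /j/.

xʊsθikʊʃ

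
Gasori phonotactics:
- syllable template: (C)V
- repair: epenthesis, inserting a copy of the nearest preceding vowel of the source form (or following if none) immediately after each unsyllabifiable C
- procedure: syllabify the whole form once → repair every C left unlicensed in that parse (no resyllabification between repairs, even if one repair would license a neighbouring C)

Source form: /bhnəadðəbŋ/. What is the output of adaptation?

bəhənəadaðəbəŋə

Syllabifying with onset maximization leaves /b/, /h/, /d/, /b/, /ŋ/ stranded (no codas are permitted; onsets are limited to one consonant).
Each unlicensed consonant becomes the onset of a new syllable: /b/ → /bə/, /h/ → /hə/, /d/ → /da/, /b/ → /bə/, /ŋ/ → /ŋə/.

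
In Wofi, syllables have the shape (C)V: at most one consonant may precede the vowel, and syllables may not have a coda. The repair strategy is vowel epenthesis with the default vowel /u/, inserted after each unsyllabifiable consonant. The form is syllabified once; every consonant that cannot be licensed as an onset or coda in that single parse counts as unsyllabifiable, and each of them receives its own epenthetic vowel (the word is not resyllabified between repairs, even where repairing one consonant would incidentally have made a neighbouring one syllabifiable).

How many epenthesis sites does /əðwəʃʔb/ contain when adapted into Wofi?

The unsyllabifiable consonants are /ð/, /ʃ/, /ʔ/, /b/; each receives one epenthetic vowel.

4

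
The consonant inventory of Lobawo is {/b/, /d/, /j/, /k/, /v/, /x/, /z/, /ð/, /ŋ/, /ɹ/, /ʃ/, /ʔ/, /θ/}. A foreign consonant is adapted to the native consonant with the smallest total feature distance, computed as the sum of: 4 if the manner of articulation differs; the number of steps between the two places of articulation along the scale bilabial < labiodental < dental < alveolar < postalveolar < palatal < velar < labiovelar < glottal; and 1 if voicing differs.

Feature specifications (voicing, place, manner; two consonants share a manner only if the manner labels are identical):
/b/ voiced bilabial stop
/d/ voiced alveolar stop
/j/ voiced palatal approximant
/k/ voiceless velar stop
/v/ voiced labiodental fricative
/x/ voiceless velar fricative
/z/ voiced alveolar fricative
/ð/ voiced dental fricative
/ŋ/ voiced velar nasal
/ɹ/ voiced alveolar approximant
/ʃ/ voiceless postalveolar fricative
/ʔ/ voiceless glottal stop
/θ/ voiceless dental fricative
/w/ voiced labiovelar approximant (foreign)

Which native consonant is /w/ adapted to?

j

/j/ is closest: same manner (approximant), place distance 2 (labiovelar→palatal), same voicing; total 2. Next closest is /ɹ/ at distance 4.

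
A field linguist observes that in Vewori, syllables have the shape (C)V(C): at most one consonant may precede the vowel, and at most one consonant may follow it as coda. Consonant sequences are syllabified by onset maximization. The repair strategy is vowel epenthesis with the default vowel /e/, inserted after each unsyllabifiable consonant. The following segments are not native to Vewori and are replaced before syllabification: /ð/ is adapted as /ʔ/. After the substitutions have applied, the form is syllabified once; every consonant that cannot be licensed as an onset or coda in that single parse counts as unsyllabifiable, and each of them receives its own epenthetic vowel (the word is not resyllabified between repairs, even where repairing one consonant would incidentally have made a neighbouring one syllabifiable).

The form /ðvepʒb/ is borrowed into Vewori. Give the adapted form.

Substitution: /ð/ → /ʔ/, giving /ʔvepʒb/.
Under (C)V(C), the unsyllabifiable consonants are /ʔ/, /ʒ/, /b/ (at most one coda consonant is licensed; onsets are limited to one consonant).
Each unlicensed consonant becomes the onset of a new syllable: /ʔ/ → /ʔe/, /ʒ/ → /ʒe/, /b/ → /be/.

ʔevepʒebe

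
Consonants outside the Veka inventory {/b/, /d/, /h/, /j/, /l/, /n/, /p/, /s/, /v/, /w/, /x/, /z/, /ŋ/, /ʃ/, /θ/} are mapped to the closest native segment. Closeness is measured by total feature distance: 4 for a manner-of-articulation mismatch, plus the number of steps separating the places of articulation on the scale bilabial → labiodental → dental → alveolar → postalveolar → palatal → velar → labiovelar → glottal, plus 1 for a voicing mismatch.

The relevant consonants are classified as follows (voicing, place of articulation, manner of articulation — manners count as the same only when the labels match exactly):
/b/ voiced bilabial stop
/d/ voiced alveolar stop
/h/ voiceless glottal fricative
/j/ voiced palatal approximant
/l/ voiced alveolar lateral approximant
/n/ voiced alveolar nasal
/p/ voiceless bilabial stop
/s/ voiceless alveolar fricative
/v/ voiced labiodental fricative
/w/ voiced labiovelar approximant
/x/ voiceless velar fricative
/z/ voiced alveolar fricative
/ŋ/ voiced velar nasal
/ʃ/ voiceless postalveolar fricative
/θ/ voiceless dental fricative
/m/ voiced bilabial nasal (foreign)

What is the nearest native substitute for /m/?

n

/n/ is closest: same manner (nasal), place distance 3 (bilabial→alveolar), same voicing; total 3. Next closest is /b/ at distance 4.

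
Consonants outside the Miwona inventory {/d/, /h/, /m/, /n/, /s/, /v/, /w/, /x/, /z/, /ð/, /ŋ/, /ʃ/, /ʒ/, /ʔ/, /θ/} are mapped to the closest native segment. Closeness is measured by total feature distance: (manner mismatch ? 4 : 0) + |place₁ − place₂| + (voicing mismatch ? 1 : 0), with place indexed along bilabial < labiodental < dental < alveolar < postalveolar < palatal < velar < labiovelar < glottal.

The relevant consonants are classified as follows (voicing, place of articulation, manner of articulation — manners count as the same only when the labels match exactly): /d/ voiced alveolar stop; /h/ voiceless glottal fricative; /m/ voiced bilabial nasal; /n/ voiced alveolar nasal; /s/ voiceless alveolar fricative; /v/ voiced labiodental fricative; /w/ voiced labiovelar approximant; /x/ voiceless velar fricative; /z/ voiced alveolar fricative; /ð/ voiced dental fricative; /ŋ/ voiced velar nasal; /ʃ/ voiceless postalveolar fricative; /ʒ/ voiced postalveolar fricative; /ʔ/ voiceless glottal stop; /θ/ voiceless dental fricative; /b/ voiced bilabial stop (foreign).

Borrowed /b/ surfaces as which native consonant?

/d/ is closest: same manner (stop), place distance 3 (bilabial→alveolar), same voicing; total 3. Next closest is /m/ at distance 4.

d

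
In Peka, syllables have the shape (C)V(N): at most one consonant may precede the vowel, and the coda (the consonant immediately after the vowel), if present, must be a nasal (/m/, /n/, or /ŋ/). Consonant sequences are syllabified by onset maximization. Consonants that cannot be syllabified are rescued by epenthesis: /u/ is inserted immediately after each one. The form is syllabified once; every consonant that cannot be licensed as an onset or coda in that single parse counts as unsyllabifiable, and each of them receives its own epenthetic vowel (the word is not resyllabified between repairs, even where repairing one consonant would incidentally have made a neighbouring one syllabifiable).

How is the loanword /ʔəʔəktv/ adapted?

Syllabifying with onset maximization leaves /k/, /t/, /v/ stranded (only a nasal (/m/, /n/, or /ŋ/) is licensed in coda position; onsets are limited to one consonant).
Inserting the epenthetic vowel yields /k/ → /ku/, /t/ → /tu/, /v/ → /vu/.

ʔəʔəkutuvu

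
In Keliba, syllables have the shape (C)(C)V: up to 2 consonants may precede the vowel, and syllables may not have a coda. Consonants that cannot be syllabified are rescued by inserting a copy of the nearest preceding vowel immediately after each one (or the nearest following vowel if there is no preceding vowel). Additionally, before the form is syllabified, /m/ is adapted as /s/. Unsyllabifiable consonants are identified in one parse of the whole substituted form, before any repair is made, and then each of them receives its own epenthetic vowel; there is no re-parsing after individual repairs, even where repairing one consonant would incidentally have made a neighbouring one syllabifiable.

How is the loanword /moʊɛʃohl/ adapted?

Substitution: /m/ → /s/, giving /soʊɛʃohl/.
Under (C)(C)V, the unsyllabifiable consonants are /h/, /l/ (no codas are permitted; onsets may contain at most 2 consonants).
Epenthesis after each stranded consonant: /h/ → /ho/, /l/ → /lo/.

soʊɛʃoholo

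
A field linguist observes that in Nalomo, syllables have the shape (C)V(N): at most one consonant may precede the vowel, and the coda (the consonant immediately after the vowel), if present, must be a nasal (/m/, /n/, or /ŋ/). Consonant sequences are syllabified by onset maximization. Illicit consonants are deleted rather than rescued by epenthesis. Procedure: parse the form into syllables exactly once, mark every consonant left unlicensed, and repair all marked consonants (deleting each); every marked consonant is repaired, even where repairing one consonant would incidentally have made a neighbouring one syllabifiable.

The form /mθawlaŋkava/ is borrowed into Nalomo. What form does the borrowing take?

θalaŋkava

The consonants /m/, /w/ cannot be parsed into a legal (C)V(N) syllable (only a nasal (/m/, /n/, or /ŋ/) is licensed in coda position; onsets are limited to one consonant).
Deletion applies to /m/, /w/.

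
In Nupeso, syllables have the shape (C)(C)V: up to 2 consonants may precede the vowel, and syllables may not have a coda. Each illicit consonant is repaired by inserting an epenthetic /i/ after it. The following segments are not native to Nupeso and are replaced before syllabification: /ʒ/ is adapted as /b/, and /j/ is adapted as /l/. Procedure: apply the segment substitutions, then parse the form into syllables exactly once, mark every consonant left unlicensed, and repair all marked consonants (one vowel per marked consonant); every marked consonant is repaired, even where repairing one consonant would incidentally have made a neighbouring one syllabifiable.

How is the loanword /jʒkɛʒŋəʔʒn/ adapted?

Substitution: /j/ → /l/, /ʒ/ → /b/, giving /lbkɛbŋəʔbn/.
Under (C)(C)V, the unsyllabifiable consonants are /l/, /ʔ/, /b/, /n/ (no codas are permitted; onsets may contain at most 2 consonants).
Each unlicensed consonant becomes the onset of a new syllable: /l/ → /li/, /ʔ/ → /ʔi/, /b/ → /bi/, /n/ → /ni/.

libkɛbŋəʔibini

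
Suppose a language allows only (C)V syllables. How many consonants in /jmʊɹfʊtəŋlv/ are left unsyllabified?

5

Under (C)V, the unsyllabifiable consonants are /j/, /ɹ/, /ŋ/, /l/, /v/ (no codas are permitted; onsets are limited to one consonant).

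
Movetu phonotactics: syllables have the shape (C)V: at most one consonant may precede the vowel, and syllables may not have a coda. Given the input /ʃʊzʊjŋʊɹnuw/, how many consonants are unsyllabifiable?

The consonants /j/, /ɹ/, /w/ cannot be parsed into a legal (C)V syllable (no codas are permitted; onsets are limited to one consonant).

3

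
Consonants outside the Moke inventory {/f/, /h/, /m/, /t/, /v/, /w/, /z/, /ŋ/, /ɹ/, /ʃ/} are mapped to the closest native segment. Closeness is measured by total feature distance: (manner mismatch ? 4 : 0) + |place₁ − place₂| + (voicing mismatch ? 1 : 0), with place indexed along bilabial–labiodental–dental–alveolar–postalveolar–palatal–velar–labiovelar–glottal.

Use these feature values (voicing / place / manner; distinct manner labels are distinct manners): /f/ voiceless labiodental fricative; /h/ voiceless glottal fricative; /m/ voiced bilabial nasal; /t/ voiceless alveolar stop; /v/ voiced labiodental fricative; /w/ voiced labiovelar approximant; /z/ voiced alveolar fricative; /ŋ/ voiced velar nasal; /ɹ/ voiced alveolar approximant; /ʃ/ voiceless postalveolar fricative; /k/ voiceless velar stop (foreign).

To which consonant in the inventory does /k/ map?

/t/ is closest: same manner (stop), place distance 3 (velar→alveolar), same voicing; total 3. Next closest is /ŋ/ at distance 5.

t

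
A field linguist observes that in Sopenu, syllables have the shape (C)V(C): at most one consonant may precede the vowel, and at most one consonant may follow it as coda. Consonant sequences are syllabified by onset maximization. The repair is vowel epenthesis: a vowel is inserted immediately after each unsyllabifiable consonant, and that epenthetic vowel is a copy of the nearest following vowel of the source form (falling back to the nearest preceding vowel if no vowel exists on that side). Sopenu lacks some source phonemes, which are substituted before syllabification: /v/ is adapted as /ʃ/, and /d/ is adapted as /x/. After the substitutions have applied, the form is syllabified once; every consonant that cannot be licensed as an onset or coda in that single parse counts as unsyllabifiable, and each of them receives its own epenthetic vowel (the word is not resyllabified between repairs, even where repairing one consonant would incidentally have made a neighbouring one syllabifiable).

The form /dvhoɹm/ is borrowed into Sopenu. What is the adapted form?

Substitution: /d/ → /x/, /v/ → /ʃ/, giving /xʃhoɹm/.
Under (C)V(C), the unsyllabifiable consonants are /x/, /ʃ/, /m/ (at most one coda consonant is licensed; onsets are limited to one consonant).
Each unlicensed consonant becomes the onset of a new syllable: /x/ → /xo/, /ʃ/ → /ʃo/, /m/ → /mo/.

xoʃohoɹmo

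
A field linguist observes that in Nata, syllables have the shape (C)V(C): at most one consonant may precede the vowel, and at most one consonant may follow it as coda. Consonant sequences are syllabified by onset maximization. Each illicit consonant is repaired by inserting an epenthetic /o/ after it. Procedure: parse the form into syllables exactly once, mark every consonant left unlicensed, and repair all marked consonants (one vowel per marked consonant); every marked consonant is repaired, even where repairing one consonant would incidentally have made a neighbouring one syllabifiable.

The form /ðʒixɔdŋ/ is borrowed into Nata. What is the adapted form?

ðoʒixɔdŋo

Syllabifying with onset maximization leaves /ð/, /ŋ/ stranded (at most one coda consonant is licensed; onsets are limited to one consonant).
Epenthesis after each stranded consonant: /ð/ → /ðo/, /ŋ/ → /ŋo/.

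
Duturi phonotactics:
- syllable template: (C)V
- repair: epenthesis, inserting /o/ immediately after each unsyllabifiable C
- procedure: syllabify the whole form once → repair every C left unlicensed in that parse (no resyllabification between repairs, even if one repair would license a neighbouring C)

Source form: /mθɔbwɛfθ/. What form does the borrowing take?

moθɔbowɛfoθo

The consonants /m/, /b/, /f/, /θ/ cannot be parsed into a legal (C)V syllable (no codas are permitted; onsets are limited to one consonant).
Each unlicensed consonant becomes the onset of a new syllable: /m/ → /mo/, /b/ → /bo/, /f/ → /fo/, /θ/ → /θo/.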